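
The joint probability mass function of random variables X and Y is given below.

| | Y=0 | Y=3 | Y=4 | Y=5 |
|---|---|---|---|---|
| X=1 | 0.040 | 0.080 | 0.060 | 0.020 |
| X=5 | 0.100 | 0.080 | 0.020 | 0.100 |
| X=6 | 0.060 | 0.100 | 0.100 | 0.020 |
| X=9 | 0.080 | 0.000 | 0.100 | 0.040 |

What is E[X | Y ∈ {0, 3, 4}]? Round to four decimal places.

P(Y ∈ {0, 3, 4}) = 0.820.
Summing X·P(X=x,Y=y) over the conditioning event gives 4.360.
E[X | Y ∈ {0, 3, 4}] = (4.360) / (0.820) = 5.3171.

5.3171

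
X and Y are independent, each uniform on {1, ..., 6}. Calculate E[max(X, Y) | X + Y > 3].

52/11

P(X + Y > 3) = 11/12.
Summing max(X,Y)·P(x,y) over outcomes with X + Y > 3 gives 13/3.
E[max(X, Y) | X + Y > 3] = (13/3) / (11/12) = 52/11.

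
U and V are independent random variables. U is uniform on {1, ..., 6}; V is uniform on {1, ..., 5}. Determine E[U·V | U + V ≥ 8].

P(U + V ≥ 8) = 1/3.
Summing UV·P(x,y) over outcomes with U + V ≥ 8 gives 13/2.
E[U·V | U + V ≥ 8] = (13/2) / (1/3) = 39/2.

39/2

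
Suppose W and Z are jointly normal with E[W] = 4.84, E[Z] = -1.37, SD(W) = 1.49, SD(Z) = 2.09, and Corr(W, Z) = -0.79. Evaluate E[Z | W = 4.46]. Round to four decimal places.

The regression of Z on W has slope ρ·σ_Z/σ_W and passes through (μ_W, μ_Z).
E[Z | W=4.46] = -1.37 + (-0.79)·(2.09/1.49)·(4.46 − (4.84)) = -1.37 + (-1.1081)·(-0.38) = -0.9489.

-0.9489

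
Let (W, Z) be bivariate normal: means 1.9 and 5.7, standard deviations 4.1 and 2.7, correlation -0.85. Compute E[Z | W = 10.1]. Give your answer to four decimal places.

For a bivariate normal, E[Z | W=x] = μ_Z + ρ·(σ_Z/σ_W)·(x − μ_W).
E[Z | W=10.1] = 5.7 + (-0.85)·(2.7/4.1)·(10.1 − (1.9)) = 5.7 + (-0.55976)·(8.2) = 1.1100.

1.1100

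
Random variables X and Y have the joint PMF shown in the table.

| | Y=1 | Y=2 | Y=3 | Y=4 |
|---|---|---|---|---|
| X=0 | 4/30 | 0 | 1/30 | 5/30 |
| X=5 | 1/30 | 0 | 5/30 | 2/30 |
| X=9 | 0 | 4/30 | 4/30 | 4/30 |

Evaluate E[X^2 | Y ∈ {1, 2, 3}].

P(Y ∈ {1, 2, 3}) = 19/30.
Σ X^2·P over the event = 0·(4/30) + 0·(1/30) + 25·(1/30) + 25·(5/30) + 81·(4/30) + 81·(4/30) = 133/5.
E[X^2 | Y ∈ {1, 2, 3}] = (133/5) / (19/30) = 42.

42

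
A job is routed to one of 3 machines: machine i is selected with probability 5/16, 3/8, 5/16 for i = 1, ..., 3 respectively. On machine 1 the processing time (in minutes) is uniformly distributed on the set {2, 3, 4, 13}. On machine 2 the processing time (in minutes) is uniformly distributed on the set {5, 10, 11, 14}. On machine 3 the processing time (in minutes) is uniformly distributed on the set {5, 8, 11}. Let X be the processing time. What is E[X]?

E[X | machine 1] = (2+3+4+13)/4 = 11/2.
E[X | machine 2] = (5+10+11+14)/4 = 10.
E[X | machine 3] = (5+8+11)/3 = 8.
E[X] = (5/16)·(11/2) + (3/8)·(10) + (5/16)·(8) = 255/32.

255/32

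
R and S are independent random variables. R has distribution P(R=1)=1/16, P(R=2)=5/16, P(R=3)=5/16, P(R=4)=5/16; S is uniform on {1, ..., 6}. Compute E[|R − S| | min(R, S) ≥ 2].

P(min(R, S) ≥ 2) = 25/32.
Summing |R−S|·P(x,y) over outcomes with min(R, S) ≥ 2 gives 115/96.
E[|R − S| | min(R, S) ≥ 2] = (115/96) / (25/32) = 23/15.

23/15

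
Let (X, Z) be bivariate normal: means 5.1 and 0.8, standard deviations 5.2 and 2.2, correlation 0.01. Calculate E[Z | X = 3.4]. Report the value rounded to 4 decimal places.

0.7928

For a bivariate normal, E[Z | X=x] = μ_Z + ρ·(σ_Z/σ_X)·(x − μ_X).
E[Z | X=3.4] = 0.8 + (0.01)·(2.2/5.2)·(3.4 − (5.1)) = 0.8 + (0.0042308)·(-1.7) = 0.7928.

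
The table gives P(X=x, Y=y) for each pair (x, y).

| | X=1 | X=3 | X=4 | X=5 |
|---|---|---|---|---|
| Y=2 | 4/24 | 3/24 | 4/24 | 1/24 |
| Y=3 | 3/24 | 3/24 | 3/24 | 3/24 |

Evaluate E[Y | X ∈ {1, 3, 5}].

43/17

P(X ∈ {1, 3, 5}) = 17/24.
Σ Y·P over the event = 2·(4/24) + 3·(3/24) + 2·(3/24) + 3·(3/24) + 2·(1/24) + 3·(3/24) = 43/24.
E[Y | X ∈ {1, 3, 5}] = (43/24) / (17/24) = 43/17.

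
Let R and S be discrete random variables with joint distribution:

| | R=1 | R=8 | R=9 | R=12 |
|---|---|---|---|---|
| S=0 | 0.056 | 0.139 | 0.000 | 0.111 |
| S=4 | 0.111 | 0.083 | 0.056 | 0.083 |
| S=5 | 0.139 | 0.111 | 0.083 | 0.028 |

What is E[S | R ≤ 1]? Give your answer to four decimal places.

3.7222

P(R ≤ 1) = 0.306.
Σ S·P over the event = 0·(0.056) + 4·(0.111) + 5·(0.139) = 1.139.
E[S | R ≤ 1] = (1.139) / (0.306) = 3.7222.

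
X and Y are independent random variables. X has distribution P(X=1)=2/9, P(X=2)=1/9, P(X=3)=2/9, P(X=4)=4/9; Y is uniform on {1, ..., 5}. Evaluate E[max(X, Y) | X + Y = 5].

P(X + Y = 5) = 1/5.
Summing max(X,Y)·P(x,y) over outcomes with X + Y = 5 gives 11/15.
E[max(X, Y) | X + Y = 5] = (11/15) / (1/5) = 11/3.

11/3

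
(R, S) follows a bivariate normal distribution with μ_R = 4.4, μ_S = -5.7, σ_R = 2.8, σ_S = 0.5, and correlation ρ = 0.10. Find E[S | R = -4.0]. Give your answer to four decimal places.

-5.8500

For a bivariate normal, E[S | R=x] = μ_S + ρ·(σ_S/σ_R)·(x − μ_R).
E[S | R=-4.0] = -5.7 + (0.10)·(0.5/2.8)·(-4.0 − (4.4)) = -5.7 + (0.017857)·(-8.4) = -5.8500.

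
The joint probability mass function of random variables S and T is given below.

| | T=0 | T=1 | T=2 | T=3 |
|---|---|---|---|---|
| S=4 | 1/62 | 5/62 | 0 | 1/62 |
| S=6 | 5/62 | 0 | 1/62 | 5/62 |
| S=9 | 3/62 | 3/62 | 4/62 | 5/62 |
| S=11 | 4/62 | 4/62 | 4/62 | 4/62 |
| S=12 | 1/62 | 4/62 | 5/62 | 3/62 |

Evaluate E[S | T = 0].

P(T = 0) = 7/31.
Σ S·P over the event = 4·(1/62) + 6·(5/62) + 9·(3/62) + 11·(4/62) + 12·(1/62) = 117/62.
E[S | T = 0] = (117/62) / (7/31) = 117/14.

117/14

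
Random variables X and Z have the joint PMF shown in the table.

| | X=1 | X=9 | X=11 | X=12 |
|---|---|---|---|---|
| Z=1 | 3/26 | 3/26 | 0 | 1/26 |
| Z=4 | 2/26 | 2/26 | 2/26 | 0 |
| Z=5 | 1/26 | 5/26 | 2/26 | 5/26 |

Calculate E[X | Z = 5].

P(Z = 5) = 1/2.
Σ X·P over the event = 1·(1/26) + 9·(5/26) + 11·(2/26) + 12·(5/26) = 64/13.
E[X | Z = 5] = (64/13) / (1/2) = 128/13.

128/13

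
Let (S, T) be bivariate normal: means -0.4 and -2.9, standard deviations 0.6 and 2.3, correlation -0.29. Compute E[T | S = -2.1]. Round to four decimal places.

For a bivariate normal, E[T | S=x] = μ_T + ρ·(σ_T/σ_S)·(x − μ_S).
E[T | S=-2.1] = -2.9 + (-0.29)·(2.3/0.6)·(-2.1 − (-0.4)) = -2.9 + (-1.11167)·(-1.7) = -1.0102.

-1.0102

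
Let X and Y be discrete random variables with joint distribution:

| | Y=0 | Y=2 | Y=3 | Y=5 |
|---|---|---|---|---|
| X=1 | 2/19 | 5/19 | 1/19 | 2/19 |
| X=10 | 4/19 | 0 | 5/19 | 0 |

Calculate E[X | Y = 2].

P(Y = 2) = 5/19.
Σ X·P over the event = 1·(5/19) = 5/19.
E[X | Y = 2] = (5/19) / (5/19) = 1.

1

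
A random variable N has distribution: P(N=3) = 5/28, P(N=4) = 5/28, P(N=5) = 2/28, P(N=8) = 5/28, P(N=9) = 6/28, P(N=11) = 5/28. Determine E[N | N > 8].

P(N > 8) = 11/28.
Σ over the event: 9·3/14 + 11·5/28 = 109/28.
E[N | N > 8] = (109/28) / (11/28) = 109/11.

109/11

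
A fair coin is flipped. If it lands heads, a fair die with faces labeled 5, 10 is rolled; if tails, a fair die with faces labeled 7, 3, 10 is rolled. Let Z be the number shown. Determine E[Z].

E[Z | heads] = (5+10)/2 = 15/2.
E[Z | tails] = (7+3+10)/3 = 20/3.
By the law of total expectation,
E[Z] = (1/2)·(15/2) + (1/2)·(20/3) = 85/12.

85/12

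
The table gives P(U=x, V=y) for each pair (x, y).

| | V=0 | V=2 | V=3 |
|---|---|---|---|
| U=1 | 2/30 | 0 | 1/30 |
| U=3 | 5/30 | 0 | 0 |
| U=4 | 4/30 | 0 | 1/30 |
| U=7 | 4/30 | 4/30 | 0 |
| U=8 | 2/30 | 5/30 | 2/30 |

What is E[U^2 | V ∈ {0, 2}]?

951/26

P(V ∈ {0, 2}) = 13/15.
Σ U^2·P over the event = 1·(2/30) + 9·(5/30) + 16·(4/30) + 49·(4/30) + 49·(4/30) + 64·(2/30) + 64·(5/30) = 317/10.
E[U^2 | V ∈ {0, 2}] = (317/10) / (13/15) = 951/26.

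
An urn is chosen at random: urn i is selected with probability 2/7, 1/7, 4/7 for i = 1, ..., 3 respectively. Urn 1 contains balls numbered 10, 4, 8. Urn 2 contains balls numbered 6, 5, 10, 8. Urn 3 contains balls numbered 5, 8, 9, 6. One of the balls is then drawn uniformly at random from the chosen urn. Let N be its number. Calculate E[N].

E[N | urn 1] = (10+4+8)/3 = 22/3.
E[N | urn 2] = (6+5+10+8)/4 = 29/4.
E[N | urn 3] = (5+8+9+6)/4 = 7.
E[N] = (2/7)·(22/3) + (1/7)·(29/4) + (4/7)·(7) = 599/84.

599/84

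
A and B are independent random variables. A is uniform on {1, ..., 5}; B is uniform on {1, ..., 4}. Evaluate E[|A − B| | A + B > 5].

P(A + B > 5) = 1/2.
Summing |A−B|·P(x,y) over outcomes with A + B > 5 gives 4/5.
E[|A − B| | A + B > 5] = (4/5) / (1/2) = 8/5.

8/5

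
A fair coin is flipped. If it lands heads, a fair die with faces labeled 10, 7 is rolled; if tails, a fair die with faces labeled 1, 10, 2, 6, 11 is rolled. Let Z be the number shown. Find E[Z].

29/4

E[Z | heads] = (10+7)/2 = 17/2.
E[Z | tails] = (1+10+2+6+11)/5 = 6.
By the law of total expectation,
E[Z] = (1/2)·(17/2) + (1/2)·(6) = 29/4.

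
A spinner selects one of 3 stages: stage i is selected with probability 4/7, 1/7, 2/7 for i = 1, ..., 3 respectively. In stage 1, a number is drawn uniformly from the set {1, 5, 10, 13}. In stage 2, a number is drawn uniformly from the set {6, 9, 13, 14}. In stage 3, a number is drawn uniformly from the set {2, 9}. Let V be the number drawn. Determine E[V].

E[V | stage 1] = (1+5+10+13)/4 = 29/4.
E[V | stage 2] = (6+9+13+14)/4 = 21/2.
E[V | stage 3] = (2+9)/2 = 11/2.
By the law of total expectation,
E[V] = (4/7)·(29/4) + (1/7)·(21/2) + (2/7)·(11/2) = 101/14.

101/14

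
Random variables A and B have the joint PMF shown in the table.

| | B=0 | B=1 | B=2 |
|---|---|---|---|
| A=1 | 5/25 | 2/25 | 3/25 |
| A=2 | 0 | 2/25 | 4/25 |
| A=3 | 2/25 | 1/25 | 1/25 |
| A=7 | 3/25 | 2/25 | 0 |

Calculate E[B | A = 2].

P(A = 2) = 6/25.
Σ B·P over the event = 1·(2/25) + 2·(4/25) = 2/5.
E[B | A = 2] = (2/5) / (6/25) = 5/3.

5/3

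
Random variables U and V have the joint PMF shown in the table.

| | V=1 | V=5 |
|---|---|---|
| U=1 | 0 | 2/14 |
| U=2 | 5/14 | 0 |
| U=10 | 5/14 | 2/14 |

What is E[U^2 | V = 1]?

P(V = 1) = 5/7.
Σ U^2·P over the event = 4·(5/14) + 100·(5/14) = 260/7.
E[U^2 | V = 1] = (260/7) / (5/7) = 52.

52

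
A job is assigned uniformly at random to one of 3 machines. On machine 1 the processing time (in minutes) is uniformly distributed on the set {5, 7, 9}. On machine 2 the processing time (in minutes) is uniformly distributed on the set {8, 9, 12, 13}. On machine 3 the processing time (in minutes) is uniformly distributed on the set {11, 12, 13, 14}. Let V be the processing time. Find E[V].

E[V | machine 1] = (5+7+9)/3 = 7.
E[V | machine 2] = (8+9+12+13)/4 = 21/2.
E[V | machine 3] = (11+12+13+14)/4 = 25/2.
By the law of total expectation,
E[V] = (1/3)·(7) + (1/3)·(21/2) + (1/3)·(25/2) = 10.

10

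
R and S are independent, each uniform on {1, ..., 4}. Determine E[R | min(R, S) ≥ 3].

P(min(R, S) ≥ 3) = 1/4.
Summing R·P(x,y) over outcomes with min(R, S) ≥ 3 gives 7/8.
E[R | min(R, S) ≥ 3] = (7/8) / (1/4) = 7/2.

7/2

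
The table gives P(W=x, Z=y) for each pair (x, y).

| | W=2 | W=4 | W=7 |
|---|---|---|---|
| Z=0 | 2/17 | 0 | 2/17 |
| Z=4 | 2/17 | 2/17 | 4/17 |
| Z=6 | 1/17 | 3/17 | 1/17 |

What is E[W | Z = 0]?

9/2

P(Z = 0) = 4/17.
Σ W·P over the event = 2·(2/17) + 7·(2/17) = 18/17.
E[W | Z = 0] = (18/17) / (4/17) = 9/2.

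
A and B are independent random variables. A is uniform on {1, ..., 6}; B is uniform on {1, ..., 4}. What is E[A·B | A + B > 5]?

P(A + B > 5) = 7/12.
Summing AB·P(x,y) over outcomes with A + B > 5 gives 175/24.
E[A·B | A + B > 5] = (175/24) / (7/12) = 25/2.

25/2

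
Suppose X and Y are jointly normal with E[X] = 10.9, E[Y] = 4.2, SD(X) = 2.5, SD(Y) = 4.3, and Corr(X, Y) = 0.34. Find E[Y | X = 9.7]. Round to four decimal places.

E[Y | X=x] = μ_Y + ρ(σ_Y/σ_X)(x − μ_X) for jointly normal variables.
E[Y | X=9.7] = 4.2 + (0.34)·(4.3/2.5)·(9.7 − (10.9)) = 4.2 + (0.5848)·(-1.2) = 3.4982.

3.4982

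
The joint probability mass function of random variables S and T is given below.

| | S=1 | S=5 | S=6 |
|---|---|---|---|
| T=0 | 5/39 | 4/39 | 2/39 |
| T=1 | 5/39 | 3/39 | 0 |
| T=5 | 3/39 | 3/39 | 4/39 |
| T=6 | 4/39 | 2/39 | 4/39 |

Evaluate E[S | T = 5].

P(T = 5) = 10/39.
Σ S·P over the event = 1·(3/39) + 5·(3/39) + 6·(4/39) = 14/13.
E[S | T = 5] = (14/13) / (10/39) = 21/5.

21/5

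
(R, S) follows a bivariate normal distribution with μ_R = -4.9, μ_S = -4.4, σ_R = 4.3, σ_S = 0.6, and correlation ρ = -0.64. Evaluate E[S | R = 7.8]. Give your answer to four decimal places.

-5.5341

For a bivariate normal, E[S | R=x] = μ_S + ρ·(σ_S/σ_R)·(x − μ_R).
E[S | R=7.8] = -4.4 + (-0.64)·(0.6/4.3)·(7.8 − (-4.9)) = -4.4 + (-0.089302)·(12.7) = -5.5341.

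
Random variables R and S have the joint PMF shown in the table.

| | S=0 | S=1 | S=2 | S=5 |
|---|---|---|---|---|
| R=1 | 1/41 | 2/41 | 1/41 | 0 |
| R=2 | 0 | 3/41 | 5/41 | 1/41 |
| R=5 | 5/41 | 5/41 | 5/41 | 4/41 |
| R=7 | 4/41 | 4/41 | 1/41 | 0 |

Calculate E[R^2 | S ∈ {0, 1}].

219/8

P(S ∈ {0, 1}) = 24/41.
Σ R^2·P over the event = 1·(1/41) + 1·(2/41) + 4·(3/41) + 25·(5/41) + 25·(5/41) + 49·(4/41) + 49·(4/41) = 657/41.
E[R^2 | S ∈ {0, 1}] = (657/41) / (24/41) = 219/8.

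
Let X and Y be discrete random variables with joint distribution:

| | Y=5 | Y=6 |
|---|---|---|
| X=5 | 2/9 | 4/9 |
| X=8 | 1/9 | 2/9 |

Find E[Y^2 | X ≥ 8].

P(X ≥ 8) = 1/3.
Summing Y^2·P(X=x,Y=y) over the conditioning event gives 97/9.
E[Y^2 | X ≥ 8] = (97/9) / (1/3) = 97/3.

97/3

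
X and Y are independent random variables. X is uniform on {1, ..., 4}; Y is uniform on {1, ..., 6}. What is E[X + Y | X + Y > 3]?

136/21

P(X + Y > 3) = 7/8.
Summing (X+Y)·P(x,y) over outcomes with X + Y > 3 gives 17/3.
E[X + Y | X + Y > 3] = (17/3) / (7/8) = 136/21.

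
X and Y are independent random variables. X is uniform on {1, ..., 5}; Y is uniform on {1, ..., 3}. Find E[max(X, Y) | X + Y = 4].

8/3

P(X + Y = 4) = 1/5.
Summing max(X,Y)·P(x,y) over outcomes with X + Y = 4 gives 8/15.
E[max(X, Y) | X + Y = 4] = (8/15) / (1/5) = 8/3.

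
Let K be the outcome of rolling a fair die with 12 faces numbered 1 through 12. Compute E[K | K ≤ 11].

6

Given K ≤ 11, K is equally likely to be any of {1, 2, 3, 4, 5, 6, 7, 8, 9, 10, 11}.
E[K | K ≤ 11] = (1 + 2 + 3 + 4 + 5 + 6 + 7 + 8 + 9 + 10 + 11) / 11 = 6.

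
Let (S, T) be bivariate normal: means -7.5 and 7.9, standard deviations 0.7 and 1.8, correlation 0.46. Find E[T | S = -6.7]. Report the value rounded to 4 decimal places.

For a bivariate normal, E[T | S=x] = μ_T + ρ·(σ_T/σ_S)·(x − μ_S).
E[T | S=-6.7] = 7.9 + (0.46)·(1.8/0.7)·(-6.7 − (-7.5)) = 7.9 + (1.1829)·(0.8) = 8.8463.

8.8463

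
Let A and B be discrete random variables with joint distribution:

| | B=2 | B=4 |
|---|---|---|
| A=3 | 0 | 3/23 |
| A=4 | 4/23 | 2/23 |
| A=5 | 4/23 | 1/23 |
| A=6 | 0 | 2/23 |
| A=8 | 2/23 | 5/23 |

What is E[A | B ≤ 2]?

26/5

P(B ≤ 2) = 10/23.
Σ A·P over the event = 4·(4/23) + 5·(4/23) + 8·(2/23) = 52/23.
E[A | B ≤ 2] = (52/23) / (10/23) = 26/5.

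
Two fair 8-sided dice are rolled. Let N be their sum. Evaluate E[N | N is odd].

P(N is odd) = 1/2.
Σ over the event: 3·1/32 + 5·1/16 + 7·3/32 + 9·1/8 + 11·3/32 + 13·1/16 + 15·1/32 = 9/2.
E[N | N is odd] = (9/2) / (1/2) = 9.

9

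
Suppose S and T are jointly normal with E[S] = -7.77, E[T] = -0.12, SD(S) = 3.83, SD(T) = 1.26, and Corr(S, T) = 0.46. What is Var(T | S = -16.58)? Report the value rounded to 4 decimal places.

Var(T | S=x) = (1 − ρ²)·σ_T².
Var(T | S=-16.58) = (1.26)²·(1 − (0.46)²) = 1.5876·0.7884 = 1.2517.

1.2517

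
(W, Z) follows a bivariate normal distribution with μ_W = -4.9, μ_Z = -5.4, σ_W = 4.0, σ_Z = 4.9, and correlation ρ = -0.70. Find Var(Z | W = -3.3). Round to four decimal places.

The conditional variance in a bivariate normal is σ_Z²(1 − ρ²), independent of x.
Var(Z | W=-3.3) = (4.9)²·(1 − (-0.70)²) = 24.01·0.51 = 12.2451.

12.2451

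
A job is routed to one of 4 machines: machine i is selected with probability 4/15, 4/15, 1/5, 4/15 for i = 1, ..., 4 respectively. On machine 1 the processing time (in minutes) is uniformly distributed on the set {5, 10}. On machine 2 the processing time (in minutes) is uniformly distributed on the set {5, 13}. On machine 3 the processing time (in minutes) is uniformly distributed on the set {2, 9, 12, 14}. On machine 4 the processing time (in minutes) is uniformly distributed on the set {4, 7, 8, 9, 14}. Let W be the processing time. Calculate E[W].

E[W | machine 1] = (5+10)/2 = 15/2.
E[W | machine 2] = (5+13)/2 = 9.
E[W | machine 3] = (2+9+12+14)/4 = 37/4.
E[W | machine 4] = (4+7+8+9+14)/5 = 42/5.
E[W] = (4/15)·(15/2) + (4/15)·(9) + (1/5)·(37/4) + (4/15)·(42/5) = 849/100.

849/100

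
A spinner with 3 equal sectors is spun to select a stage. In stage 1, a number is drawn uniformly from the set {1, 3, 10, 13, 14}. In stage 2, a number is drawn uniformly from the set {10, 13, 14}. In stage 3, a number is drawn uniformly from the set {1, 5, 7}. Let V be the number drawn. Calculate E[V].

373/45

E[V | stage 1] = (1+3+10+13+14)/5 = 41/5.
E[V | stage 2] = (10+13+14)/3 = 37/3.
E[V | stage 3] = (1+5+7)/3 = 13/3.
By the law of total expectation,
E[V] = (1/3)·(41/5) + (1/3)·(37/3) + (1/3)·(13/3) = 373/45.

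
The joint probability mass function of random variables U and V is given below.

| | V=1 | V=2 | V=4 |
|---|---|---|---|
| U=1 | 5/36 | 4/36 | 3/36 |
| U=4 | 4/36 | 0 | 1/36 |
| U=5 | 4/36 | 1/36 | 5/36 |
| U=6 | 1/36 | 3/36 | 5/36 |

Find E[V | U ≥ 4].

61/24

P(U ≥ 4) = 2/3.
Σ V·P over the event = 1·(4/36) + 4·(1/36) + 1·(4/36) + 2·(1/36) + 4·(5/36) + 1·(1/36) + 2·(3/36) + 4·(5/36) = 61/36.
E[V | U ≥ 4] = (61/36) / (2/3) = 61/24.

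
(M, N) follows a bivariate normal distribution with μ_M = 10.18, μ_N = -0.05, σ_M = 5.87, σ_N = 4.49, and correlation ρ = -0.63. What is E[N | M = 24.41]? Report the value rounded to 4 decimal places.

-6.9073

For a bivariate normal, E[N | M=x] = μ_N + ρ·(σ_N/σ_M)·(x − μ_M).
E[N | M=24.41] = -0.05 + (-0.63)·(4.49/5.87)·(24.41 − (10.18)) = -0.05 + (-0.48189)·(14.23) = -6.9073.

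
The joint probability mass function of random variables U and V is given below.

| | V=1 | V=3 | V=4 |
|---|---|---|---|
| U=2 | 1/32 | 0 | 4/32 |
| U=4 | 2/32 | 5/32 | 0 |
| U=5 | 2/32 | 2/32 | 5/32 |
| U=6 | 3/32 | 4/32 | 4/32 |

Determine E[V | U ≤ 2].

17/5

P(U ≤ 2) = 5/32.
Σ V·P over the event = 1·(1/32) + 4·(4/32) = 17/32.
E[V | U ≤ 2] = (17/32) / (5/32) = 17/5.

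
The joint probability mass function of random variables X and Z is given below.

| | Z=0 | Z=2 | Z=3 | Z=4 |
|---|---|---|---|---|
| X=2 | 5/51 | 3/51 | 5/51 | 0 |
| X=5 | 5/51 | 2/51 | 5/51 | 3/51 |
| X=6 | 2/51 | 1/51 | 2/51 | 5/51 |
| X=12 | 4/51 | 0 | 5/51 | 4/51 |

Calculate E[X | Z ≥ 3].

P(Z ≥ 3) = 29/51.
Σ X·P over the event = 2·(5/51) + 5·(5/51) + 5·(3/51) + 6·(2/51) + 6·(5/51) + 12·(5/51) + 12·(4/51) = 200/51.
E[X | Z ≥ 3] = (200/51) / (29/51) = 200/29.

200/29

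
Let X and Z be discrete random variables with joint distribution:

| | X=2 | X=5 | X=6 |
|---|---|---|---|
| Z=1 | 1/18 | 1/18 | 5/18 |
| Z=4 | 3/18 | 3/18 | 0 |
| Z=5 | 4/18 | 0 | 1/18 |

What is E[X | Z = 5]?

14/5

P(Z = 5) = 5/18.
Σ X·P over the event = 2·(4/18) + 6·(1/18) = 7/9.
E[X | Z = 5] = (7/9) / (5/18) = 14/5.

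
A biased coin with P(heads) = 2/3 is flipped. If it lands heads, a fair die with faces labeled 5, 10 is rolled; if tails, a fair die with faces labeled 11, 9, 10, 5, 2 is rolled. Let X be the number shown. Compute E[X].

112/15

E[X | heads] = (5+10)/2 = 15/2.
E[X | tails] = (11+9+10+5+2)/5 = 37/5.
By the law of total expectation,
E[X] = (2/3)·(15/2) + (1/3)·(37/5) = 112/15.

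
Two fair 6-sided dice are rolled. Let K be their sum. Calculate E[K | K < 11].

218/33

P(K < 11) = 11/12.
E[K | K < 11] = (109/18) / (11/12) = 218/33.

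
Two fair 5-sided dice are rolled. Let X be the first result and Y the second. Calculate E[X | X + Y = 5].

P(X + Y = 5) = 4/25.
Summing X·P(x,y) over outcomes with X + Y = 5 gives 2/5.
E[X | X + Y = 5] = (2/5) / (4/25) = 5/2.

5/2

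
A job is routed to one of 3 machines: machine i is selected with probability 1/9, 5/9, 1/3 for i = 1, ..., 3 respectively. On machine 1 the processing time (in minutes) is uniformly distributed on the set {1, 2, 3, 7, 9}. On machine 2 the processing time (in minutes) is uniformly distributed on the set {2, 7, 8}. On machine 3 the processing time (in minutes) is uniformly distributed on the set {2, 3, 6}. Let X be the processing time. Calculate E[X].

E[X | machine 1] = (1+2+3+7+9)/5 = 22/5.
E[X | machine 2] = (2+7+8)/3 = 17/3.
E[X | machine 3] = (2+3+6)/3 = 11/3.
By the law of total expectation,
E[X] = (1/9)·(22/5) + (5/9)·(17/3) + (1/3)·(11/3) = 656/135.

656/135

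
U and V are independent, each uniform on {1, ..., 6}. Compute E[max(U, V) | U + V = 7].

5

Outcomes with U + V = 7: (1,6), (2,5), (3,4), (4,3), (5,2), (6,1), each with probability 1/36.
E[max(U, V) | U + V = 7] = (6 + 5 + 4 + 4 + 5 + 6) / 6 = 5.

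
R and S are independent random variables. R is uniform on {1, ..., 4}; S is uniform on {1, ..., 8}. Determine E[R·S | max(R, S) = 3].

P(max(R, S) = 3) = 5/32.
Summing RS·P(x,y) over outcomes with max(R, S) = 3 gives 27/32.
E[R·S | max(R, S) = 3] = (27/32) / (5/32) = 27/5.

27/5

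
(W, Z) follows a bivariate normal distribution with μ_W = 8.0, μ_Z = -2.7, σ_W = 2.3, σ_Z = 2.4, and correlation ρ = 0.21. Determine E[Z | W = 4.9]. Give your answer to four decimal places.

-3.3793

For a bivariate normal, E[Z | W=x] = μ_Z + ρ·(σ_Z/σ_W)·(x − μ_W).
E[Z | W=4.9] = -2.7 + (0.21)·(2.4/2.3)·(4.9 − (8.0)) = -2.7 + (0.21913)·(-3.1) = -3.3793.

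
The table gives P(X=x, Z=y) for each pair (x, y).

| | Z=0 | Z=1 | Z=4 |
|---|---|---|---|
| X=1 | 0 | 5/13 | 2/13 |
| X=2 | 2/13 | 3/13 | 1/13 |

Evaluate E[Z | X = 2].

P(X = 2) = 6/13.
Σ Z·P over the event = 0·(2/13) + 1·(3/13) + 4·(1/13) = 7/13.
E[Z | X = 2] = (7/13) / (6/13) = 7/6.

7/6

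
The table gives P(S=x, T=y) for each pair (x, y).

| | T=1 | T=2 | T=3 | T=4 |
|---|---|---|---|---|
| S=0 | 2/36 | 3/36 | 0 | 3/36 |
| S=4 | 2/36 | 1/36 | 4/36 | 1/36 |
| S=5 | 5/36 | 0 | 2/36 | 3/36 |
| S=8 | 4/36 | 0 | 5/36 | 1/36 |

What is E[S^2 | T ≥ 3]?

31

P(T ≥ 3) = 19/36.
Summing S^2·P(S=x,T=y) over the conditioning event gives 589/36.
E[S^2 | T ≥ 3] = (589/36) / (19/36) = 31.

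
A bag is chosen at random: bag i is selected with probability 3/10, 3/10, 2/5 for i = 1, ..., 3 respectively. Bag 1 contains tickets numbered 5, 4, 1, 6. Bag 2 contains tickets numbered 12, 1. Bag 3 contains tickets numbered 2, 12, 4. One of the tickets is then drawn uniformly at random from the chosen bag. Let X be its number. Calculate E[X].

E[X | bag 1] = (5+4+1+6)/4 = 4.
E[X | bag 2] = (12+1)/2 = 13/2.
E[X | bag 3] = (2+12+4)/3 = 6.
By the law of total expectation,
E[X] = (3/10)·(4) + (3/10)·(13/2) + (2/5)·(6) = 111/20.

111/20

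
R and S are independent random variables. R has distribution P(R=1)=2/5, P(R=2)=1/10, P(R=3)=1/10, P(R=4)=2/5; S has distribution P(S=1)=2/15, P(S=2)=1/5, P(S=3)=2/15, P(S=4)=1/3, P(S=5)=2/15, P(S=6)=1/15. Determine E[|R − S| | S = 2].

13/10

P(S = 2) = 1/5.
Summing |R−S|·P(x,y) over outcomes with S = 2 gives 13/50.
E[|R − S| | S = 2] = (13/50) / (1/5) = 13/10.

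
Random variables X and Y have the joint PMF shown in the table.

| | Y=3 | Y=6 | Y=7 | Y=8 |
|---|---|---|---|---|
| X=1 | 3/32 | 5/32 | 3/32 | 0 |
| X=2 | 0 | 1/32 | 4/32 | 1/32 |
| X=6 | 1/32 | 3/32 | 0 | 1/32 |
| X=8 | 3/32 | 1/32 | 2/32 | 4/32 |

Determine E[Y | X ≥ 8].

P(X ≥ 8) = 5/16.
Σ Y·P over the event = 3·(3/32) + 6·(1/32) + 7·(2/32) + 8·(4/32) = 61/32.
E[Y | X ≥ 8] = (61/32) / (5/16) = 61/10.

61/10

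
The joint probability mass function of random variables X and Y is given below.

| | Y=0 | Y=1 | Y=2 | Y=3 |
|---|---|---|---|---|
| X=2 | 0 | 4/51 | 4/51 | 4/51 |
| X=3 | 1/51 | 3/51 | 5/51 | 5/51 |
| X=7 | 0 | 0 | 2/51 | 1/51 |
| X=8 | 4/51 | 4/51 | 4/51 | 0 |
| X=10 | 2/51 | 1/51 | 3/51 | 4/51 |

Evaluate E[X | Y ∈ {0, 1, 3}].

184/33

P(Y ∈ {0, 1, 3}) = 11/17.
Summing X·P(X=x,Y=y) over the conditioning event gives 184/51.
E[X | Y ∈ {0, 1, 3}] = (184/51) / (11/17) = 184/33.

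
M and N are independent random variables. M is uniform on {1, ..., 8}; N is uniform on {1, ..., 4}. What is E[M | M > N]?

P(M > N) = 11/16.
Summing M·P(x,y) over outcomes with M > N gives 31/8.
E[M | M > N] = (31/8) / (11/16) = 62/11.

62/11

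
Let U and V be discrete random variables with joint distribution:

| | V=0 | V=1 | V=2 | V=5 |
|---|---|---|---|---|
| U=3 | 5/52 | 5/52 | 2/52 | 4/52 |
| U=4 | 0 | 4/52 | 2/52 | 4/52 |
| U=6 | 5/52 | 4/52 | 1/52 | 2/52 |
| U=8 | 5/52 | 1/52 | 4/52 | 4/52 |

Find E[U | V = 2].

P(V = 2) = 9/52.
Summing U·P(U=x,V=y) over the conditioning event gives 1.
E[U | V = 2] = (1) / (9/52) = 52/9.

52/9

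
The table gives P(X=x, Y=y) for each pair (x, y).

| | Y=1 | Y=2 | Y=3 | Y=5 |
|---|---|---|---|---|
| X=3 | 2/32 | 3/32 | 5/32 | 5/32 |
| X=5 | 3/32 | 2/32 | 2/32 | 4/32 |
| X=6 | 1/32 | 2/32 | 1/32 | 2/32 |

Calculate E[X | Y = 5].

P(Y = 5) = 11/32.
Σ X·P over the event = 3·(5/32) + 5·(4/32) + 6·(2/32) = 47/32.
E[X | Y = 5] = (47/32) / (11/32) = 47/11.

47/11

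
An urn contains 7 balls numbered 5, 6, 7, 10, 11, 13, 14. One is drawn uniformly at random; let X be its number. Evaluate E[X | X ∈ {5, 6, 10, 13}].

17/2

P(X ∈ {5, 6, 10, 13}) = 4/7.
Σ over the event: 5·1/7 + 6·1/7 + 10·1/7 + 13·1/7 = 34/7.
E[X | X ∈ {5, 6, 10, 13}] = (34/7) / (4/7) = 17/2.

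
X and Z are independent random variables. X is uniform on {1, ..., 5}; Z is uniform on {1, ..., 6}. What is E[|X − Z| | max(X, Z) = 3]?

Outcomes with max(X, Z) = 3: (1,3), (2,3), (3,1), (3,2), (3,3), each with probability 1/30.
E[|X − Z| | max(X, Z) = 3] = (2 + 1 + 2 + 1 + 0) / 5 = 6/5.

6/5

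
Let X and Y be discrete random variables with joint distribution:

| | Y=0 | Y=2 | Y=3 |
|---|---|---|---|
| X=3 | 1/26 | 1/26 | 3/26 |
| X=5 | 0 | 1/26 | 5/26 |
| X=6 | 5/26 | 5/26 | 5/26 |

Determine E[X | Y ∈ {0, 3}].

97/19

P(Y ∈ {0, 3}) = 19/26.
Σ X·P over the event = 3·(1/26) + 3·(3/26) + 5·(5/26) + 6·(5/26) + 6·(5/26) = 97/26.
E[X | Y ∈ {0, 3}] = (97/26) / (19/26) = 97/19.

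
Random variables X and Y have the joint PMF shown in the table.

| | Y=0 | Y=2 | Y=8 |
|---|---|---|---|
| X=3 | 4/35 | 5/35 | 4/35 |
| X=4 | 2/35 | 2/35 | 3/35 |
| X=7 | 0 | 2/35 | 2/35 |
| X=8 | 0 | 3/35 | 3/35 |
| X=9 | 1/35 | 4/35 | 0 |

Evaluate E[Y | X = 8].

P(X = 8) = 6/35.
Σ Y·P over the event = 2·(3/35) + 8·(3/35) = 6/7.
E[Y | X = 8] = (6/7) / (6/35) = 5.

5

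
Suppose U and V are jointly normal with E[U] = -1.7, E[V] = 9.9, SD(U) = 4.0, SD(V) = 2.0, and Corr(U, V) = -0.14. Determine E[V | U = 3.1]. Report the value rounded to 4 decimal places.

9.5640

For a bivariate normal, E[V | U=x] = μ_V + ρ·(σ_V/σ_U)·(x − μ_U).
E[V | U=3.1] = 9.9 + (-0.14)·(2.0/4.0)·(3.1 − (-1.7)) = 9.9 + (-0.07)·(4.8) = 9.5640.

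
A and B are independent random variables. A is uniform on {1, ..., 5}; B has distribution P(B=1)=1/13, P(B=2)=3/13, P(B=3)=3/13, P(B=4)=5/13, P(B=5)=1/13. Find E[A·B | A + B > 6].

P(A + B > 6) = 28/65.
Summing AB·P(x,y) over outcomes with A + B > 6 gives 421/65.
E[A·B | A + B > 6] = (421/65) / (28/65) = 421/28.

421/28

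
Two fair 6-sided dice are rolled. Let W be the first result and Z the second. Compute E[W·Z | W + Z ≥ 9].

49/2

Outcomes with W + Z ≥ 9: (3,6), (4,5), (4,6), (5,4), (5,5), (5,6), (6,3), (6,4), (6,5), (6,6), each with probability 1/36.
E[W·Z | W + Z ≥ 9] = (18 + 20 + 24 + 20 + 25 + 30 + 18 + 24 + 30 + 36) / 10 = 49/2.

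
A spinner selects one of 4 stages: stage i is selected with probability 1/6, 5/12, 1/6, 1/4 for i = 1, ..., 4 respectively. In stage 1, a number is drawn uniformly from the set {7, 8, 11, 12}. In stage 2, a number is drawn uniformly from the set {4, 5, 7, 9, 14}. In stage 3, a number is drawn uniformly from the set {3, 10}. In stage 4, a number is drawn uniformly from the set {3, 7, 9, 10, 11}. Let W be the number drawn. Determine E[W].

E[W | stage 1] = (7+8+11+12)/4 = 19/2.
E[W | stage 2] = (4+5+7+9+14)/5 = 39/5.
E[W | stage 3] = (3+10)/2 = 13/2.
E[W | stage 4] = (3+7+9+10+11)/5 = 8.
E[W] = (1/6)·(19/2) + (5/12)·(39/5) + (1/6)·(13/2) + (1/4)·(8) = 95/12.

95/12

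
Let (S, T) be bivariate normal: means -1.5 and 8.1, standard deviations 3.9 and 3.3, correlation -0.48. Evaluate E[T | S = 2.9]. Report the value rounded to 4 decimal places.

6.3129

The regression of T on S has slope ρ·σ_T/σ_S and passes through (μ_S, μ_T).
E[T | S=2.9] = 8.1 + (-0.48)·(3.3/3.9)·(2.9 − (-1.5)) = 8.1 + (-0.40615)·(4.4) = 6.3129.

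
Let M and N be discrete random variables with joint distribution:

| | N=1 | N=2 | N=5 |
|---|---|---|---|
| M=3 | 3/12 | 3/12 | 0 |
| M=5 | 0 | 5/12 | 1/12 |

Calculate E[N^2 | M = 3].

5/2

P(M = 3) = 1/2.
Σ N^2·P over the event = 1·(3/12) + 4·(3/12) = 5/4.
E[N^2 | M = 3] = (5/4) / (1/2) = 5/2.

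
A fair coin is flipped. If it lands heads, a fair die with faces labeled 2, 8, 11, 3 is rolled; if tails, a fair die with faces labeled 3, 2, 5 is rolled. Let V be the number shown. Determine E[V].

E[V | heads] = (2+8+11+3)/4 = 6.
E[V | tails] = (3+2+5)/3 = 10/3.
E[V] = (1/2)·(6) + (1/2)·(10/3) = 14/3.

14/3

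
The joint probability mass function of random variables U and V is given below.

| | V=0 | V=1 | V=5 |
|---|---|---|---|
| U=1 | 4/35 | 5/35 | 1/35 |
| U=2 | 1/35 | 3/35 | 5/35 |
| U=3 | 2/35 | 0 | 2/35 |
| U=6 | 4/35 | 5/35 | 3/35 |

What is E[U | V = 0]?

P(V = 0) = 11/35.
Σ U·P over the event = 1·(4/35) + 2·(1/35) + 3·(2/35) + 6·(4/35) = 36/35.
E[U | V = 0] = (36/35) / (11/35) = 36/11.

36/11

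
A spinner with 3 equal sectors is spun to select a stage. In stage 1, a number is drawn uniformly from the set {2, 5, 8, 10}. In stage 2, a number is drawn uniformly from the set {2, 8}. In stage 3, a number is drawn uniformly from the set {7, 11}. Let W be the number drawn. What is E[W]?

E[W | stage 1] = (2+5+8+10)/4 = 25/4.
E[W | stage 2] = (2+8)/2 = 5.
E[W | stage 3] = (7+11)/2 = 9.
By the law of total expectation,
E[W] = (1/3)·(25/4) + (1/3)·(5) + (1/3)·(9) = 27/4.

27/4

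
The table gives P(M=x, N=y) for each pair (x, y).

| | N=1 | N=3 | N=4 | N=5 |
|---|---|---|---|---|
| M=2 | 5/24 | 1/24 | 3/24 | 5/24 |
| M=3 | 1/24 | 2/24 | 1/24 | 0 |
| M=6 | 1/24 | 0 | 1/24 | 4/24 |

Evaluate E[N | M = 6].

25/6

P(M = 6) = 1/4.
Summing N·P(M=x,N=y) over the conditioning event gives 25/24.
E[N | M = 6] = (25/24) / (1/4) = 25/6.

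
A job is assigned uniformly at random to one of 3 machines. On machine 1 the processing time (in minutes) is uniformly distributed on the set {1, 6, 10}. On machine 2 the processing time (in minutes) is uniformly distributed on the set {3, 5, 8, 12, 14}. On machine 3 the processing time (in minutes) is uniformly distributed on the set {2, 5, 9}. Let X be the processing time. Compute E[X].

97/15

E[X | machine 1] = (1+6+10)/3 = 17/3.
E[X | machine 2] = (3+5+8+12+14)/5 = 42/5.
E[X | machine 3] = (2+5+9)/3 = 16/3.
By the law of total expectation,
E[X] = (1/3)·(17/3) + (1/3)·(42/5) + (1/3)·(16/3) = 97/15.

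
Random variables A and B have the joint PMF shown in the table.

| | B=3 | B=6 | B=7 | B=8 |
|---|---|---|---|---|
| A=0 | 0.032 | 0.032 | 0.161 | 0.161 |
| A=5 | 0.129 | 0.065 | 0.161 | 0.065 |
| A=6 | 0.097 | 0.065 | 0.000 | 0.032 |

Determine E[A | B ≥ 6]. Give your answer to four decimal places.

P(B ≥ 6) = 0.742.
Σ A·P over the event = 0·(0.032) + 0·(0.161) + 0·(0.161) + 5·(0.065) + 5·(0.161) + 5·(0.065) + 6·(0.065) + 6·(0.032) = 2.037.
E[A | B ≥ 6] = (2.037) / (0.742) = 2.7453.

2.7453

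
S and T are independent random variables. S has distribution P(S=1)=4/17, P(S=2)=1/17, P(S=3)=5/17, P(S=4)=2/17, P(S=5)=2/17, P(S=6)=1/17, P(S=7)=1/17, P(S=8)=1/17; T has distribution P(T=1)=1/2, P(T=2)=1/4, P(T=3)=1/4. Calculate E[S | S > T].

41/9

P(S > T) = 45/68.
Summing S·P(x,y) over outcomes with S > T gives 205/68.
E[S | S > T] = (205/68) / (45/68) = 41/9.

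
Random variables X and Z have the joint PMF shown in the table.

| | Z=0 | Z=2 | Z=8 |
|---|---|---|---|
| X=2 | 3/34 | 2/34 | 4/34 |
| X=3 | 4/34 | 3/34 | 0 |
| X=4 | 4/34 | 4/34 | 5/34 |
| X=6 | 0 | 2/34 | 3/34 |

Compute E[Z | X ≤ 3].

21/8

P(X ≤ 3) = 8/17.
Σ Z·P over the event = 0·(3/34) + 2·(2/34) + 8·(4/34) + 0·(4/34) + 2·(3/34) = 21/17.
E[Z | X ≤ 3] = (21/17) / (8/17) = 21/8.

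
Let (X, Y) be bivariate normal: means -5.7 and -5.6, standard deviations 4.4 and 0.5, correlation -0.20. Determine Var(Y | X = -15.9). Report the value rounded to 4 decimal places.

0.2400

For a bivariate normal, Var(Y | X=x) = σ_Y²(1 − ρ²).
Var(Y | X=-15.9) = (0.5)²·(1 − (-0.20)²) = 0.25·0.96 = 0.2400.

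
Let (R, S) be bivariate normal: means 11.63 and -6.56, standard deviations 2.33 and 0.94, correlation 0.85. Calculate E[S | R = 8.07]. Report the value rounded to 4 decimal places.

-7.7808

E[S | R=x] = μ_S + ρ(σ_S/σ_R)(x − μ_R) for jointly normal variables.
E[S | R=8.07] = -6.56 + (0.85)·(0.94/2.33)·(8.07 − (11.63)) = -6.56 + (0.34292)·(-3.56) = -7.7808.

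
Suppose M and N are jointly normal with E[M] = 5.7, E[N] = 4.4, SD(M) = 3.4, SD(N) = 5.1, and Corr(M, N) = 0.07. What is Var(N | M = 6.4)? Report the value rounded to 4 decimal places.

25.8826

For a bivariate normal, Var(N | M=x) = σ_N²(1 − ρ²).
Var(N | M=6.4) = (5.1)²·(1 − (0.07)²) = 26.01·0.9951 = 25.8826.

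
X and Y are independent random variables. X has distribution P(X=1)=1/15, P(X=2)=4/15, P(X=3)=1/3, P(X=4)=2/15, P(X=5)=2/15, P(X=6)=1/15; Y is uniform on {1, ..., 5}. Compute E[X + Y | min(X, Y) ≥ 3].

P(min(X, Y) ≥ 3) = 2/5.
Summing (X+Y)·P(x,y) over outcomes with min(X, Y) ≥ 3 gives 79/25.
E[X + Y | min(X, Y) ≥ 3] = (79/25) / (2/5) = 79/10.

79/10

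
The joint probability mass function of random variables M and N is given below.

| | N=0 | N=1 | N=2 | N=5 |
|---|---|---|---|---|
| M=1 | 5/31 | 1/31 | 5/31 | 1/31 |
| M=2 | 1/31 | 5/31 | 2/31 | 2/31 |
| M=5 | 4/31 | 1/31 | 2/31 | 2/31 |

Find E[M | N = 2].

19/9

P(N = 2) = 9/31.
Summing M·P(M=x,N=y) over the conditioning event gives 19/31.
E[M | N = 2] = (19/31) / (9/31) = 19/9.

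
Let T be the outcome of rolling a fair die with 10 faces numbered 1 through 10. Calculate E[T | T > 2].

13/2

Given T > 2, T is equally likely to be any of {3, 4, 5, 6, 7, 8, 9, 10}.
E[T | T > 2] = (3 + 4 + 5 + 6 + 7 + 8 + 9 + 10) / 8 = 13/2.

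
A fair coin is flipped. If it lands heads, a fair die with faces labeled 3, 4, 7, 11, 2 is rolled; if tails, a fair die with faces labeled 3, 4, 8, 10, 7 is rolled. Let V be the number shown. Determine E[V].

59/10

E[V | heads] = (3+4+7+11+2)/5 = 27/5.
E[V | tails] = (3+4+8+10+7)/5 = 32/5.
E[V] = (1/2)·(27/5) + (1/2)·(32/5) = 59/10.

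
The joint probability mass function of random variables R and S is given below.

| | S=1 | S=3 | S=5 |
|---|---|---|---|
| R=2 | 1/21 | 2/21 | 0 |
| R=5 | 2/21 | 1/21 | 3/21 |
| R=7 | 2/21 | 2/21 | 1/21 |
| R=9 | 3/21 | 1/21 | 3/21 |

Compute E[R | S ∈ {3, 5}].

P(S ∈ {3, 5}) = 13/21.
Σ R·P over the event = 2·(2/21) + 5·(1/21) + 5·(3/21) + 7·(2/21) + 7·(1/21) + 9·(1/21) + 9·(3/21) = 27/7.
E[R | S ∈ {3, 5}] = (27/7) / (13/21) = 81/13.

81/13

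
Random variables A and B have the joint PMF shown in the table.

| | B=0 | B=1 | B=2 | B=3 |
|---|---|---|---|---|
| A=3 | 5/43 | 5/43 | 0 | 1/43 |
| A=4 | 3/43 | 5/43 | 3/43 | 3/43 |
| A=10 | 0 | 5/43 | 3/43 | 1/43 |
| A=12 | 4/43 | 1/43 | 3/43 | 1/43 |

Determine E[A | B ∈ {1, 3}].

67/11

P(B ∈ {1, 3}) = 22/43.
Σ A·P over the event = 3·(5/43) + 3·(1/43) + 4·(5/43) + 4·(3/43) + 10·(5/43) + 10·(1/43) + 12·(1/43) + 12·(1/43) = 134/43.
E[A | B ∈ {1, 3}] = (134/43) / (22/43) = 67/11.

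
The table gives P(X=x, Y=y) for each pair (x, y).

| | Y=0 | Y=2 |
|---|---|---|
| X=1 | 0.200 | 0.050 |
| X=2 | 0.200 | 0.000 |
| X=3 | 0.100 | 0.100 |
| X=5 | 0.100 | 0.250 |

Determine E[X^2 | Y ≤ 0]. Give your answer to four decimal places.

P(Y ≤ 0) = 0.600.
Σ X^2·P over the event = 1·(0.200) + 4·(0.200) + 9·(0.100) + 25·(0.100) = 4.400.
E[X^2 | Y ≤ 0] = (4.400) / (0.600) = 7.3333.

7.3333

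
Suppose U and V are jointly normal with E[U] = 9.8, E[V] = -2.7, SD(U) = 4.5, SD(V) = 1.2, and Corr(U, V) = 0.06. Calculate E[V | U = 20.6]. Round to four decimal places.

-2.5272

For a bivariate normal, E[V | U=x] = μ_V + ρ·(σ_V/σ_U)·(x − μ_U).
E[V | U=20.6] = -2.7 + (0.06)·(1.2/4.5)·(20.6 − (9.8)) = -2.7 + (0.016)·(10.8) = -2.5272.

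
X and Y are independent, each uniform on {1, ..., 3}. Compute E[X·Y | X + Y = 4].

Outcomes with X + Y = 4: (1,3), (2,2), (3,1), each with probability 1/9.
E[X·Y | X + Y = 4] = (3 + 4 + 3) / 3 = 10/3.

10/3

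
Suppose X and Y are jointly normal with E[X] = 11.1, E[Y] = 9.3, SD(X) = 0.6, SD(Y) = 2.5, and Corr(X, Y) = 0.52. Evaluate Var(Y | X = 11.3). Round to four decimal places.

Var(Y | X=x) = (1 − ρ²)·σ_Y².
Var(Y | X=11.3) = (2.5)²·(1 − (0.52)²) = 6.25·0.7296 = 4.5600.

4.5600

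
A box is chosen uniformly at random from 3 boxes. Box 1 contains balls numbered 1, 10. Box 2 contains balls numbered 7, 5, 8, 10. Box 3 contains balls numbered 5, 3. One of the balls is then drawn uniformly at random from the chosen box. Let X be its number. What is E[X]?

17/3

E[X | box 1] = (1+10)/2 = 11/2.
E[X | box 2] = (7+5+8+10)/4 = 15/2.
E[X | box 3] = (5+3)/2 = 4.
E[X] = (1/3)·(11/2) + (1/3)·(15/2) + (1/3)·(4) = 17/3.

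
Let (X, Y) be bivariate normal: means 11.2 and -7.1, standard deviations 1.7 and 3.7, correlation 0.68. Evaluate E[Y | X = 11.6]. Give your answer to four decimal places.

-6.5080

The regression of Y on X has slope ρ·σ_Y/σ_X and passes through (μ_X, μ_Y).
E[Y | X=11.6] = -7.1 + (0.68)·(3.7/1.7)·(11.6 − (11.2)) = -7.1 + (1.48)·(0.4) = -6.5080.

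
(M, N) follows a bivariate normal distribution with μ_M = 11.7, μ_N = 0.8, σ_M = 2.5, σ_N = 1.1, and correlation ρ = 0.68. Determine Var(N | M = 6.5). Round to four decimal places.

0.6505

Var(N | M=x) = (1 − ρ²)·σ_N².
Var(N | M=6.5) = (1.1)²·(1 − (0.68)²) = 1.21·0.5376 = 0.6505.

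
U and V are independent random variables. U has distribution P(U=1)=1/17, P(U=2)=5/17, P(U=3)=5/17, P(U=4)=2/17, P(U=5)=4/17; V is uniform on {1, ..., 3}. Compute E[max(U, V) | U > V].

P(U > V) = 11/17.
Summing max(U,V)·P(x,y) over outcomes with U > V gives 124/51.
E[max(U, V) | U > V] = (124/51) / (11/17) = 124/33.

124/33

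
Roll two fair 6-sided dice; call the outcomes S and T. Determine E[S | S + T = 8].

4

Outcomes with S + T = 8: (2,6), (3,5), (4,4), (5,3), (6,2), each with probability 1/36.
E[S | S + T = 8] = (2 + 3 + 4 + 5 + 6) / 5 = 4.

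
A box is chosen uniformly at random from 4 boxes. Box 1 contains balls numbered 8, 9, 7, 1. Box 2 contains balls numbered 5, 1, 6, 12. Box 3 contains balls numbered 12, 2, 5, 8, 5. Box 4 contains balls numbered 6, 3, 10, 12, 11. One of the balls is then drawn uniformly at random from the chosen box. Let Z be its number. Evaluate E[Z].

541/80

E[Z | box 1] = (8+9+7+1)/4 = 25/4.
E[Z | box 2] = (5+1+6+12)/4 = 6.
E[Z | box 3] = (12+2+5+8+5)/5 = 32/5.
E[Z | box 4] = (6+3+10+12+11)/5 = 42/5.
E[Z] = (1/4)·(25/4) + (1/4)·(6) + (1/4)·(32/5) + (1/4)·(42/5) = 541/80.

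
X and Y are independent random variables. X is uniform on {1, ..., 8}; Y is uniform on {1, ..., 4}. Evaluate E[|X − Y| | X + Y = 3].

P(X + Y = 3) = 1/16.
Summing |X−Y|·P(x,y) over outcomes with X + Y = 3 gives 1/16.
E[|X − Y| | X + Y = 3] = (1/16) / (1/16) = 1.

1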